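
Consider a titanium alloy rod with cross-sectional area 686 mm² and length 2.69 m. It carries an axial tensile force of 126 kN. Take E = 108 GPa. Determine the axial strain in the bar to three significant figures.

σ = N/A = 183.7 MPa; ε = σ/E = 183.7/108000 = 1.701e-03.

0.00170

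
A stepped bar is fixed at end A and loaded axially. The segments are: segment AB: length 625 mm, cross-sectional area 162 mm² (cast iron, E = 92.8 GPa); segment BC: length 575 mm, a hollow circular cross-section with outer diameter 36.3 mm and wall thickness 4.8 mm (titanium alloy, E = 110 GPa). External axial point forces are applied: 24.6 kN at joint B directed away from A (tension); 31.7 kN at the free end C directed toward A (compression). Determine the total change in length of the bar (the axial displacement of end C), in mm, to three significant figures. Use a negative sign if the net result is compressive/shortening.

Internal axial forces (sectioning from the free end, tension +): N_BC = -31.7 kN, N_AB = -7.1 kN.
A_BC = 475 mm².
δ_AB = -7100·625/(162·92800) = -0.2952 mm
δ_BC = -31700·575/(475·110000) = -0.3488 mm
δ = Σδ_i = -0.644 mm.

-0.644 mm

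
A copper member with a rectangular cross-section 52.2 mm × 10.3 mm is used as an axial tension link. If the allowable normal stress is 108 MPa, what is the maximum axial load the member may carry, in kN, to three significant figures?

A = 537.7 mm².
P_max = σ_allow · A = 108 · 537.7 = 58070 N = 58.07 kN.

58.1 kN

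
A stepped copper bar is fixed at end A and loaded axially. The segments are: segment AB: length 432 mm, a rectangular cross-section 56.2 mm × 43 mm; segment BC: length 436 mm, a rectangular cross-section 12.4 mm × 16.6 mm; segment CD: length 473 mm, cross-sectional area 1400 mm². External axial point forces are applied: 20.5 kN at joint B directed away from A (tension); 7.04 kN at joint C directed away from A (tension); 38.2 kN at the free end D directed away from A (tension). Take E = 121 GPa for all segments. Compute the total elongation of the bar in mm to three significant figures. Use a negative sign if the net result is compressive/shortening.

Internal axial forces (sectioning from the free end, tension +): N_CD = 38.2 kN, N_BC = 45.24 kN, N_AB = 65.74 kN.
A_AB = 2417 mm².
A_BC = 205.8 mm².
δ_AB = 65740·432/(2417·121000) = 0.09712 mm
δ_BC = 45240·436/(205.8·121000) = 0.7919 mm
δ_CD = 38200·473/(1400·121000) = 0.1067 mm
δ = Σδ_i = 0.9957 mm.

0.996 mm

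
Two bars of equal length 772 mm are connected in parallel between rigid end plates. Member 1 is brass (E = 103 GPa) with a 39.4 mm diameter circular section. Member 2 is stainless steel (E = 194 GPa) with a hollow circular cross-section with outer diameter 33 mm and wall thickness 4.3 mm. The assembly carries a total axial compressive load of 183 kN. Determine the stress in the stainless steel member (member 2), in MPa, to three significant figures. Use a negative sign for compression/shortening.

A_1 = 1219 mm².
A_2 = 387.7 mm².
Equal strain + equilibrium ⇒ each member carries load in proportion to AE: A₁E₁ = 125600000 N, A₂E₂ = 75210000 N, ΣAE = 200800000 N.
σ₂ = P·E₂/ΣAE = -183000·194000/200800000 = -176.8 MPa.

-177 MPa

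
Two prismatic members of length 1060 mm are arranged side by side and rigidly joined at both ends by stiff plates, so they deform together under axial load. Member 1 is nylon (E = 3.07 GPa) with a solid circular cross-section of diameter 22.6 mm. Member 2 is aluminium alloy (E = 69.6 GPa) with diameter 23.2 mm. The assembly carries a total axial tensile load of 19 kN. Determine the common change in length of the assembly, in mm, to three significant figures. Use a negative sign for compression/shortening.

0.657 mm

A_1 = 401.1 mm².
A_2 = 422.7 mm².
Equal strain + equilibrium ⇒ each member carries load in proportion to AE: A₁E₁ = 1232000 N, A₂E₂ = 29420000 N, ΣAE = 30650000 N.
δ = PL/ΣAE = 19000·1060/30650000 = 0.657 mm.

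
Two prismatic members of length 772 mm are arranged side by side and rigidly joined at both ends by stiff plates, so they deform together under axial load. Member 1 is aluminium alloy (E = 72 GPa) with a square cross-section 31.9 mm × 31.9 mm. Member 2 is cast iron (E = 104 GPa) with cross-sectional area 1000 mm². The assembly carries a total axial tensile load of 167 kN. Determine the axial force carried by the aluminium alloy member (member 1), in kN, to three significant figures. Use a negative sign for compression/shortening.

69.0 kN

A_1 = 1018 mm².
Equal strain + equilibrium ⇒ each member carries load in proportion to AE: A₁E₁ = 73270000 N, A₂E₂ = 104000000 N, ΣAE = 177300000 N.
F₁ = P·A₁E₁/ΣAE = 167000·73270000/177300000 = 69020 N.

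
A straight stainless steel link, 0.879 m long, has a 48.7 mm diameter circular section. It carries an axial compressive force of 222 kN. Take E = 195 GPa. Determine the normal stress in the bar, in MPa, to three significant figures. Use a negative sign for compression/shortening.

-119 MPa

A = 1863 mm².
σ = N/A = -222000/1863 = -119.2 MPa.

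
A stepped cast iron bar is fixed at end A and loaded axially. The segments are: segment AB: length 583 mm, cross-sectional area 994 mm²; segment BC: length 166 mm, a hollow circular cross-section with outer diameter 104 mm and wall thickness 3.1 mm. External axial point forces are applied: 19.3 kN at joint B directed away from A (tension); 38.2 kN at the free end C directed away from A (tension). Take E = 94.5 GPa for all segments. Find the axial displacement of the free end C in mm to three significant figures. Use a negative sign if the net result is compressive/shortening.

Internal axial forces (sectioning from the free end, tension +): N_BC = 38.2 kN, N_AB = 57.5 kN.
A_BC = 982.7 mm².
δ_AB = 57500·583/(994·94500) = 0.3569 mm
δ_BC = 38200·166/(982.7·94500) = 0.06829 mm
δ = Σδ_i = 0.4252 mm.

0.425 mm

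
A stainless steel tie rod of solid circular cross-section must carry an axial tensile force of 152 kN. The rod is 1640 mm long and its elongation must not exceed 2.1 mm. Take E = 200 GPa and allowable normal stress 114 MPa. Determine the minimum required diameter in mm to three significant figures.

41.2 mm

Required area A ≥ P/σ_allow = 152000/114 = 1333 mm².
For a solid circular section, d ≥ √(4A/π) = 41.2 mm.
Elongation limit: A ≥ PL/(Eδ_allow) = 152000·1640/(200000·2.1) = 593.5 mm² ⇒ d ≥ 27.49 mm.
The stress limit governs.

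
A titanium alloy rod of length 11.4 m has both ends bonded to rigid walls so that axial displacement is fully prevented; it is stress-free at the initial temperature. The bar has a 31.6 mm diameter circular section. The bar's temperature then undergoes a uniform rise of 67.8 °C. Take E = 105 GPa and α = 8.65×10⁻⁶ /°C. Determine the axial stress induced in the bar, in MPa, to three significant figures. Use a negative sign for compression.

-61.6 MPa

Free thermal expansion αLΔT = 8.65e-6 · 11400 · 67.8 = 6.686 mm.
The walls impose strain ε = −(6.686)/11400 = -5.8647e-04; σ = Eε = 105000 · -5.8647e-04 = -61.58 MPa.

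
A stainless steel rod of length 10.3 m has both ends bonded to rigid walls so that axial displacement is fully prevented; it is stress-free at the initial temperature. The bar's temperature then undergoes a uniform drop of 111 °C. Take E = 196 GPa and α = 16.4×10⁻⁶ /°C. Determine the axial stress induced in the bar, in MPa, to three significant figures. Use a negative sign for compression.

357 MPa

Free thermal expansion αLΔT = 16.4e-6 · 10300 · -111 = -18.75 mm.
The walls impose strain ε = −(-18.75)/10300 = 1.8204e-03; σ = Eε = 196000 · 1.8204e-03 = 356.8 MPa.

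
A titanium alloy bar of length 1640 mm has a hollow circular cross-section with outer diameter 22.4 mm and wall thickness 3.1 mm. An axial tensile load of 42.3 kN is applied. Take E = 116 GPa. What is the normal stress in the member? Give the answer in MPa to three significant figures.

A = 188 mm².
σ = N/A = 42300/188 = 225 MPa.

225 MPa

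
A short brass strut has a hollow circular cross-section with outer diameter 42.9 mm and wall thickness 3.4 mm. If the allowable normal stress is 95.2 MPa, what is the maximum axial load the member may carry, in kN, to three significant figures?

A = 421.9 mm².
P_max = σ_allow · A = 95.2 · 421.9 = 40170 N = 40.17 kN.

40.2 kN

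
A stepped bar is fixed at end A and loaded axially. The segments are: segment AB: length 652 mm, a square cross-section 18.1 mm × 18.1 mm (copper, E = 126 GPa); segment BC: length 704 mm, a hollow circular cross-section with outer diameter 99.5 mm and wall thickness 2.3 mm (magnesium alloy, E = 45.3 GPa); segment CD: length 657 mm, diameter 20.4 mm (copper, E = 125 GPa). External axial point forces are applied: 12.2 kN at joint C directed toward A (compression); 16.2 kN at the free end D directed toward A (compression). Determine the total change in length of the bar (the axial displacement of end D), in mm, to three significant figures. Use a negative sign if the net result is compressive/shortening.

-1.34 mm

Internal axial forces (sectioning from the free end, tension +): N_CD = -16.2 kN, N_BC = -28.4 kN, N_AB = -28.4 kN.
A_AB = 327.6 mm².
A_BC = 702.3 mm².
A_CD = 326.9 mm².
δ_AB = -28400·652/(327.6·126000) = -0.4486 mm
δ_BC = -28400·704/(702.3·45300) = -0.6284 mm
δ_CD = -16200·657/(326.9·125000) = -0.2605 mm
δ = Σδ_i = -1.338 mm.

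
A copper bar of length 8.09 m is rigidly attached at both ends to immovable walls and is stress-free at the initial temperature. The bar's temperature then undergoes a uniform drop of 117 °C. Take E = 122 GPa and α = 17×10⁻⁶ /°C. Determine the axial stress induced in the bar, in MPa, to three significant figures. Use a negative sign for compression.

Free thermal expansion αLΔT = 17e-6 · 8090 · -117 = -16.09 mm.
The walls impose strain ε = −(-16.09)/8090 = 1.9890e-03; σ = Eε = 122000 · 1.9890e-03 = 242.7 MPa.

243 MPa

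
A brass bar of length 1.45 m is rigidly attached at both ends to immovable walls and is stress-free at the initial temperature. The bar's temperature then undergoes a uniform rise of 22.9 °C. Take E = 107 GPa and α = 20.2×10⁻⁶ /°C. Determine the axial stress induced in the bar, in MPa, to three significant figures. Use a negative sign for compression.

Free thermal expansion αLΔT = 20.2e-6 · 1450 · 22.9 = 0.6707 mm.
The walls impose strain ε = −(0.6707)/1450 = -4.6258e-04; σ = Eε = 107000 · -4.6258e-04 = -49.5 MPa.

-49.5 MPa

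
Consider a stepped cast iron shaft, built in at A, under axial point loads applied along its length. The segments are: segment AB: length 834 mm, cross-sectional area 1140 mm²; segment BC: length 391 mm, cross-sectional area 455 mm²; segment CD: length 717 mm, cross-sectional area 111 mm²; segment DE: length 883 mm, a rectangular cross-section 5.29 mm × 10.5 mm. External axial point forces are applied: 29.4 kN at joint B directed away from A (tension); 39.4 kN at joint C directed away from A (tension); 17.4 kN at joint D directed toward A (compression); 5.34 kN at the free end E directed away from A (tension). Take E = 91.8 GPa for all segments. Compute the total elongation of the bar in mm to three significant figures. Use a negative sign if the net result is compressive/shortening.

Internal axial forces (sectioning from the free end, tension +): N_DE = 5.34 kN, N_CD = -12.06 kN, N_BC = 27.34 kN, N_AB = 56.74 kN.
A_DE = 55.55 mm².
δ_AB = 56740·834/(1140·91800) = 0.4522 mm
δ_BC = 27340·391/(455·91800) = 0.2559 mm
δ_CD = -12060·717/(111·91800) = -0.8486 mm
δ_DE = 5340·883/(55.55·91800) = 0.9247 mm
δ = Σδ_i = 0.7842 mm.

0.784 mm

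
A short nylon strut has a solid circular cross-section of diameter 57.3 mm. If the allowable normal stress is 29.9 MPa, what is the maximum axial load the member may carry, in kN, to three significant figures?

77.1 kN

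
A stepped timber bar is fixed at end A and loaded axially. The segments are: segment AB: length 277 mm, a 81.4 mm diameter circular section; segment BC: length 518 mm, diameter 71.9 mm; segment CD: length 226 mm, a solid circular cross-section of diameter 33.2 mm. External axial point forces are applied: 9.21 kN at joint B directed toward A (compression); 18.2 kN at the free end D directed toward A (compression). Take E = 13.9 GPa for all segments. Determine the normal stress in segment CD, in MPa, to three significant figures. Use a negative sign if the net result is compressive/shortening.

Internal axial forces (sectioning from the free end, tension +): N_CD = -18.2 kN, N_BC = -18.2 kN, N_AB = -27.41 kN.
A_CD = 865.7 mm².
σ_CD = N_CD/A_CD = -18200/865.7 = -21.02 MPa.

-21.0 MPa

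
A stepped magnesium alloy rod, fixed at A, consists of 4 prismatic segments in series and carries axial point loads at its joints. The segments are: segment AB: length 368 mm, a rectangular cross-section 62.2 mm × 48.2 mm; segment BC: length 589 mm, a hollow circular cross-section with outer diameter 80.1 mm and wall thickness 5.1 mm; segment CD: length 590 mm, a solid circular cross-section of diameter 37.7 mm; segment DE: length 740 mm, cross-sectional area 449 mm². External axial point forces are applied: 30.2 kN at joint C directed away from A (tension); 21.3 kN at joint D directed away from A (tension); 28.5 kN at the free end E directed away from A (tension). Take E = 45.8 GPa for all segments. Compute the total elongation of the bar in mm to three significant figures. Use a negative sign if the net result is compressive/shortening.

2.67 mm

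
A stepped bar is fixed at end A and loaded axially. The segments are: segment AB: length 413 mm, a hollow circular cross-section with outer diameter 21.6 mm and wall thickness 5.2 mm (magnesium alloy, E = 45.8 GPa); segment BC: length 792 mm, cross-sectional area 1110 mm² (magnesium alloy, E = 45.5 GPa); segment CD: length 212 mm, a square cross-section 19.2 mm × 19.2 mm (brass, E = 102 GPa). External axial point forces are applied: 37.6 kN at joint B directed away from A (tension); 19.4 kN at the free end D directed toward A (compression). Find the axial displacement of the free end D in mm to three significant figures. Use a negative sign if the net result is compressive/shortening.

Internal axial forces (sectioning from the free end, tension +): N_CD = -19.4 kN, N_BC = -19.4 kN, N_AB = 18.2 kN.
A_AB = 267.9 mm².
A_CD = 368.6 mm².
δ_AB = 18200·413/(267.9·45800) = 0.6126 mm
δ_BC = -19400·792/(1110·45500) = -0.3042 mm
δ_CD = -19400·212/(368.6·102000) = -0.1094 mm
δ = Σδ_i = 0.199 mm.

0.199 mm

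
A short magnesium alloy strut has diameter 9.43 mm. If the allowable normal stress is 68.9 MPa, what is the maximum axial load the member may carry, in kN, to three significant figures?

A = 69.84 mm².
P_max = σ_allow · A = 68.9 · 69.84 = 4812 N = 4.812 kN.

4.81 kN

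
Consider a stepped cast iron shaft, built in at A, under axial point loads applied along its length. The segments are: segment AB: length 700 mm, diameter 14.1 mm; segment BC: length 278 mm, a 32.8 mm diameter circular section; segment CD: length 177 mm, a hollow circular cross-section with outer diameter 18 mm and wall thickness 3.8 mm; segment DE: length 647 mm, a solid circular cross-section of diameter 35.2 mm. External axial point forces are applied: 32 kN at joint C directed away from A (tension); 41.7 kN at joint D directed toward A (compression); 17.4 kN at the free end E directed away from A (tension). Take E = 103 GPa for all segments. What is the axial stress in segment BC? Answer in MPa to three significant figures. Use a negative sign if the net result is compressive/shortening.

Internal axial forces (sectioning from the free end, tension +): N_DE = 17.4 kN, N_CD = -24.3 kN, N_BC = 7.7 kN, N_AB = 7.7 kN.
A_BC = 845 mm².
σ_BC = N_BC/A_BC = 7700/845 = 9.113 MPa.

9.11 MPa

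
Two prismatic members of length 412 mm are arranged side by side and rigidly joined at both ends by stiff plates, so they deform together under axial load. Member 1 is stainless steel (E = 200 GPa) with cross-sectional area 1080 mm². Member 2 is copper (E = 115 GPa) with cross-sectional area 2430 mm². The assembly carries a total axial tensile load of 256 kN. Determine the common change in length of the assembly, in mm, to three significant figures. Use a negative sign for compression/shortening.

0.213 mm

Equal strain + equilibrium ⇒ each member carries load in proportion to AE: A₁E₁ = 216000000 N, A₂E₂ = 279400000 N, ΣAE = 495400000 N.
δ = PL/ΣAE = 256000·412/495400000 = 0.2129 mm.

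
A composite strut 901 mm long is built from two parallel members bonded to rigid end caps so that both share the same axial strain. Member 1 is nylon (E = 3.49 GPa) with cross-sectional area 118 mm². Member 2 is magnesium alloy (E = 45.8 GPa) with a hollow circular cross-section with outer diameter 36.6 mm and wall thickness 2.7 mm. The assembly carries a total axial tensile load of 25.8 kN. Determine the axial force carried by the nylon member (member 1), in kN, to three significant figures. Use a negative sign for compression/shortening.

A_2 = 287.5 mm².
Equal strain + equilibrium ⇒ each member carries load in proportion to AE: A₁E₁ = 411800 N, A₂E₂ = 13170000 N, ΣAE = 13580000 N.
F₁ = P·A₁E₁/ΣAE = 25800·411800/13580000 = 782.3 N.

0.782 kN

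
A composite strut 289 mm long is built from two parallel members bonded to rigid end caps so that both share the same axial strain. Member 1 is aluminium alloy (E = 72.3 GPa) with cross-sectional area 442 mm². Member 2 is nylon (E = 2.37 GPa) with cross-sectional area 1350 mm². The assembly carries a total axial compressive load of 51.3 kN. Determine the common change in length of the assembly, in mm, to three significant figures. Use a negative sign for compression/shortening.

Equal strain + equilibrium ⇒ each member carries load in proportion to AE: A₁E₁ = 31960000 N, A₂E₂ = 3200000 N, ΣAE = 35160000 N.
δ = PL/ΣAE = -51300·289/35160000 = -0.4217 mm.

-0.422 mm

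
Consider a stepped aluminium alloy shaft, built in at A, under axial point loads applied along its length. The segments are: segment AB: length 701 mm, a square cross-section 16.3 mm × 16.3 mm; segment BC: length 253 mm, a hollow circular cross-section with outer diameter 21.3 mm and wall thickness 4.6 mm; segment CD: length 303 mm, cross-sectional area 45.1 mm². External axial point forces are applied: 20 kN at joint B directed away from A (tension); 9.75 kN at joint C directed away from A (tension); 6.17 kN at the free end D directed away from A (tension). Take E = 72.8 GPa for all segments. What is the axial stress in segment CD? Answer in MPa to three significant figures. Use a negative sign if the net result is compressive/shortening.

Internal axial forces (sectioning from the free end, tension +): N_CD = 6.17 kN, N_BC = 15.92 kN, N_AB = 35.92 kN.
σ_CD = N_CD/A_CD = 6170/45.1 = 136.8 MPa.

137 MPa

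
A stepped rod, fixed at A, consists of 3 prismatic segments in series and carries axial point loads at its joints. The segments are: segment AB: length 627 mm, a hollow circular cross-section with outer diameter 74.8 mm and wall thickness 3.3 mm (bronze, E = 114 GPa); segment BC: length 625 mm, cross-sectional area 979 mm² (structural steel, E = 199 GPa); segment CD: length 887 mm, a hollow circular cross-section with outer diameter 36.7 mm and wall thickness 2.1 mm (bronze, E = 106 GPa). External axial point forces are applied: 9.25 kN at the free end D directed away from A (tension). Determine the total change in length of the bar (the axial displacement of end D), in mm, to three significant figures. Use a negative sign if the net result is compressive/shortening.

Internal axial forces (sectioning from the free end, tension +): N_CD = 9.25 kN, N_BC = 9.25 kN, N_AB = 9.25 kN.
A_AB = 741.3 mm².
A_CD = 228.3 mm².
δ_AB = 9250·627/(741.3·114000) = 0.06863 mm
δ_BC = 9250·625/(979·199000) = 0.02967 mm
δ_CD = 9250·887/(228.3·106000) = 0.3391 mm
δ = Σδ_i = 0.4374 mm.

0.437 mm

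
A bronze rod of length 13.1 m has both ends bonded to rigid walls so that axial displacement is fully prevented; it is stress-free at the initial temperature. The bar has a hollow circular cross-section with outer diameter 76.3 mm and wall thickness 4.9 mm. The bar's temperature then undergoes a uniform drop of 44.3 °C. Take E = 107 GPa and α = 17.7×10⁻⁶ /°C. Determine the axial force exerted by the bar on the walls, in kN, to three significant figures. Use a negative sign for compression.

92.2 kN

Free thermal expansion αLΔT = 17.7e-6 · 13100 · -44.3 = -10.27 mm.
The walls impose strain ε = −(-10.27)/13100 = 7.8411e-04; σ = Eε = 107000 · 7.8411e-04 = 83.9 MPa.
Wall reaction R = σ·A = 83.9·1099 = 92220 N = 92.22 kN.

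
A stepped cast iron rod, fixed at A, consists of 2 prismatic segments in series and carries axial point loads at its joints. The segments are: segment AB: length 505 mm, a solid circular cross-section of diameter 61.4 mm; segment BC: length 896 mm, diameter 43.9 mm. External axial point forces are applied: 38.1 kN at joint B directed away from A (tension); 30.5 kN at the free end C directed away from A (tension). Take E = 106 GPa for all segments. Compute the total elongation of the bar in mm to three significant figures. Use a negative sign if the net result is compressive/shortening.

Internal axial forces (sectioning from the free end, tension +): N_BC = 30.5 kN, N_AB = 68.6 kN.
A_AB = 2961 mm².
A_BC = 1514 mm².
δ_AB = 68600·505/(2961·106000) = 0.1104 mm
δ_BC = 30500·896/(1514·106000) = 0.1703 mm
δ = Σδ_i = 0.2807 mm.

0.281 mm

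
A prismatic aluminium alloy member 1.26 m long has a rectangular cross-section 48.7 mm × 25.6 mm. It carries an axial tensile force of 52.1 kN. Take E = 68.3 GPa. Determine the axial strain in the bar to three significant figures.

6.12e-04

A = 1247 mm².
σ = N/A = 41.79 MPa; ε = σ/E = 41.79/68300 = 6.119e-04.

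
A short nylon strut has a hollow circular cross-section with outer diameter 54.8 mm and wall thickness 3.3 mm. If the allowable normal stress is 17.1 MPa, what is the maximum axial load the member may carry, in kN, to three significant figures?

A = 533.9 mm².
P_max = σ_allow · A = 17.1 · 533.9 = 9130 N = 9.13 kN.

9.13 kN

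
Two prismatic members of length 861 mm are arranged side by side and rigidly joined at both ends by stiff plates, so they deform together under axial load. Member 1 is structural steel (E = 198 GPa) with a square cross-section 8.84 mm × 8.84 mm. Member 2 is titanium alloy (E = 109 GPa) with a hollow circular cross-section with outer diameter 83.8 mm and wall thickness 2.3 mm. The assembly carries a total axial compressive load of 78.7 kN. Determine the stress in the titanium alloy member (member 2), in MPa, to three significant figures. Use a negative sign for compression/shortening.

-108 MPa

A_1 = 78.15 mm².
A_2 = 588.9 mm².
Equal strain + equilibrium ⇒ each member carries load in proportion to AE: A₁E₁ = 15470000 N, A₂E₂ = 64190000 N, ΣAE = 79660000 N.
σ₂ = P·E₂/ΣAE = -78700·109000/79660000 = -107.7 MPa.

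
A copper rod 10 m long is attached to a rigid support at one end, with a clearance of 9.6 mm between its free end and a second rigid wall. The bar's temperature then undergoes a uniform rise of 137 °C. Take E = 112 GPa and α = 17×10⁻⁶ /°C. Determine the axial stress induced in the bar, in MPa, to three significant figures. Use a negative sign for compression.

-153 MPa

Free thermal expansion αLΔT = 17e-6 · 10000 · 137 = 23.29 mm.
The walls engage after the gap closes; constrained expansion = 23.29 − 9.6 = 13.69 mm.
The walls impose strain ε = −(13.69)/10000 = -1.3690e-03; σ = Eε = 112000 · -1.3690e-03 = -153.3 MPa.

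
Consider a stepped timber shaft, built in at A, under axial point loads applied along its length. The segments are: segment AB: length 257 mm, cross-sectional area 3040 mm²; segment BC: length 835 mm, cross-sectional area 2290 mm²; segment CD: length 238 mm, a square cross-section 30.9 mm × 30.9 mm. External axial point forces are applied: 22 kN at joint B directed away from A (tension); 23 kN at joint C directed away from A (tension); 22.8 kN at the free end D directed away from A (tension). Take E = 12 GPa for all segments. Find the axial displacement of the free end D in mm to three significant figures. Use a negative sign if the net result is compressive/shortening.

Internal axial forces (sectioning from the free end, tension +): N_CD = 22.8 kN, N_BC = 45.8 kN, N_AB = 67.8 kN.
A_CD = 954.8 mm².
δ_AB = 67800·257/(3040·12000) = 0.4776 mm
δ_BC = 45800·835/(2290·12000) = 1.392 mm
δ_CD = 22800·238/(954.8·12000) = 0.4736 mm
δ = Σδ_i = 2.343 mm.

2.34 mm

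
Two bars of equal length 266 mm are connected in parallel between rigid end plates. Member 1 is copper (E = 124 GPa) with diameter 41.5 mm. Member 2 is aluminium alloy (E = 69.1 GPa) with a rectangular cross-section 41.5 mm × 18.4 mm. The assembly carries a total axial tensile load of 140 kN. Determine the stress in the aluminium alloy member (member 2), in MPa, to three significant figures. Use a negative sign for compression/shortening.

43.9 MPa

A_1 = 1353 mm².
A_2 = 763.6 mm².
Equal strain + equilibrium ⇒ each member carries load in proportion to AE: A₁E₁ = 167700000 N, A₂E₂ = 52760000 N, ΣAE = 220500000 N.
σ₂ = P·E₂/ΣAE = 140000·69100/220500000 = 43.87 MPa.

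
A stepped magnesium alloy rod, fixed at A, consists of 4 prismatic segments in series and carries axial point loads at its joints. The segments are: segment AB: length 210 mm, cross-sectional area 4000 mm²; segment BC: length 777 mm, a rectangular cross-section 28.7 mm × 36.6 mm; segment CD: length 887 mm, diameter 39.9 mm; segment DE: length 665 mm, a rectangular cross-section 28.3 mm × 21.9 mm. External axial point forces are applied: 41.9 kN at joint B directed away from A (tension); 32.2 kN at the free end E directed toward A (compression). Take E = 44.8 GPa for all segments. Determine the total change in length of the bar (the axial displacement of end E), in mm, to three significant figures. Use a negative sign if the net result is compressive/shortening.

-1.80 mm

Internal axial forces (sectioning from the free end, tension +): N_DE = -32.2 kN, N_CD = -32.2 kN, N_BC = -32.2 kN, N_AB = 9.7 kN.
A_BC = 1050 mm².
A_CD = 1250 mm².
A_DE = 619.8 mm².
δ_AB = 9700·210/(4000·44800) = 0.01137 mm
δ_BC = -32200·777/(1050·44800) = -0.5317 mm
δ_CD = -32200·887/(1250·44800) = -0.5099 mm
δ_DE = -32200·665/(619.8·44800) = -0.7712 mm
δ = Σδ_i = -1.801 mm.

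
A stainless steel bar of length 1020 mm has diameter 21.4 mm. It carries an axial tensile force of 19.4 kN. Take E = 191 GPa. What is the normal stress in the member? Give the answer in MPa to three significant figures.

A = 359.7 mm².
σ = N/A = 19400/359.7 = 53.94 MPa.

53.9 MPa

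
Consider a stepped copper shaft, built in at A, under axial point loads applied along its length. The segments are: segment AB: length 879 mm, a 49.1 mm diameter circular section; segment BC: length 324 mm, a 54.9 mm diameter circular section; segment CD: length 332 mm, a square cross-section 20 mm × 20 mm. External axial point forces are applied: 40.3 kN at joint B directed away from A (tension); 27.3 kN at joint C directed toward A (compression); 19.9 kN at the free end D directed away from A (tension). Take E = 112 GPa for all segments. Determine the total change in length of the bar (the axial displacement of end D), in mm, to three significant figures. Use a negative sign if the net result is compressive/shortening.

0.275 mm

Internal axial forces (sectioning from the free end, tension +): N_CD = 19.9 kN, N_BC = -7.4 kN, N_AB = 32.9 kN.
A_AB = 1893 mm².
A_BC = 2367 mm².
A_CD = 400 mm².
δ_AB = 32900·879/(1893·112000) = 0.1364 mm
δ_BC = -7400·324/(2367·112000) = -0.009043 mm
δ_CD = 19900·332/(400·112000) = 0.1475 mm
δ = Σδ_i = 0.2748 mm.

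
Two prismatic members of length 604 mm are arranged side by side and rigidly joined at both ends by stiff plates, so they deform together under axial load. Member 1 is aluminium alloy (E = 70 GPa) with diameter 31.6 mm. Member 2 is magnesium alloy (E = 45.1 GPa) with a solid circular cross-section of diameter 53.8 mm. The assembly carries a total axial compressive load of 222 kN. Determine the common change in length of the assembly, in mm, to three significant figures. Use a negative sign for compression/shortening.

-0.852 mm

A_1 = 784.3 mm².
A_2 = 2273 mm².
Equal strain + equilibrium ⇒ each member carries load in proportion to AE: A₁E₁ = 54900000 N, A₂E₂ = 102500000 N, ΣAE = 157400000 N.
δ = PL/ΣAE = -222000·604/157400000 = -0.8518 mm.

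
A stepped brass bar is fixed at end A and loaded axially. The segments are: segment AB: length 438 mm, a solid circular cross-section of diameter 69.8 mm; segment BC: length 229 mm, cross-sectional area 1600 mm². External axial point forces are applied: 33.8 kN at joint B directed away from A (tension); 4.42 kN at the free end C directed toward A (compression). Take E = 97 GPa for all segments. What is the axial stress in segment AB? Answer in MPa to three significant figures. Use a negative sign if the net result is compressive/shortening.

7.68 MPa

Internal axial forces (sectioning from the free end, tension +): N_BC = -4.42 kN, N_AB = 29.38 kN.
A_AB = 3826 mm².
σ_AB = N_AB/A_AB = 29380/3826 = 7.678 MPa.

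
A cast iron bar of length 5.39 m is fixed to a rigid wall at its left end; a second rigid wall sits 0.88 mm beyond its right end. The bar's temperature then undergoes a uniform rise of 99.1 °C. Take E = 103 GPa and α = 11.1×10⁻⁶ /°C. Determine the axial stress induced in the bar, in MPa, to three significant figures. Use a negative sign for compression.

Free thermal expansion αLΔT = 11.1e-6 · 5390 · 99.1 = 5.929 mm.
The walls engage after the gap closes; constrained expansion = 5.929 − 0.88 = 5.049 mm.
The walls impose strain ε = −(5.049)/5390 = -9.3674e-04; σ = Eε = 103000 · -9.3674e-04 = -96.48 MPa.

-96.5 MPa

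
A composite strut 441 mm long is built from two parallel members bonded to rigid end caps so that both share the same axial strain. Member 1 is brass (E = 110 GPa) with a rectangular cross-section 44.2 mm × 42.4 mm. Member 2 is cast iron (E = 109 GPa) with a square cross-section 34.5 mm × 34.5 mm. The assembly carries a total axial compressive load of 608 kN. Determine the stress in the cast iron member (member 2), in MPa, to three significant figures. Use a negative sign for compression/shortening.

-197 MPa

A_1 = 1874 mm².
A_2 = 1190 mm².
Equal strain + equilibrium ⇒ each member carries load in proportion to AE: A₁E₁ = 206100000 N, A₂E₂ = 129700000 N, ΣAE = 335900000 N.
σ₂ = P·E₂/ΣAE = -608000·109000/335900000 = -197.3 MPa.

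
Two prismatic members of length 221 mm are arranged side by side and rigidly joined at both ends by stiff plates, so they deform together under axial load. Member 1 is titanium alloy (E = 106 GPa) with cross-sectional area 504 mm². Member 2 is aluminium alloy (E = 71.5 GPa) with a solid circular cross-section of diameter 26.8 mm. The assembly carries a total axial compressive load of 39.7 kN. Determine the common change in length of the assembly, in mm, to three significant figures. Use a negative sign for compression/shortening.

A_2 = 564.1 mm².
Equal strain + equilibrium ⇒ each member carries load in proportion to AE: A₁E₁ = 53420000 N, A₂E₂ = 40330000 N, ΣAE = 93760000 N.
δ = PL/ΣAE = -39700·221/93760000 = -0.09358 mm.

-0.0936 mm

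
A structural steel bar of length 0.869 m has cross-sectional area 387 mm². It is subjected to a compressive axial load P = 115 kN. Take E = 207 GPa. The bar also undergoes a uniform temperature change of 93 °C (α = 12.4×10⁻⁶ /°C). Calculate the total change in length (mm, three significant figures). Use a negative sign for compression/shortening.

-0.245 mm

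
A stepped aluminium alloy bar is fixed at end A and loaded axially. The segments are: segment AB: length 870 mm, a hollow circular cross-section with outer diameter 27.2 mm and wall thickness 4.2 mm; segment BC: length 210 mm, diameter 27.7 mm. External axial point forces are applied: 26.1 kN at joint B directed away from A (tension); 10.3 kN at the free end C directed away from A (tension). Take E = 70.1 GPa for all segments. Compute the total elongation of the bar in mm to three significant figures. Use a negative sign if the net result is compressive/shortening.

1.54 mm

Internal axial forces (sectioning from the free end, tension +): N_BC = 10.3 kN, N_AB = 36.4 kN.
A_AB = 303.5 mm².
A_BC = 602.6 mm².
δ_AB = 36400·870/(303.5·70100) = 1.489 mm
δ_BC = 10300·210/(602.6·70100) = 0.0512 mm
δ = Σδ_i = 1.54 mm.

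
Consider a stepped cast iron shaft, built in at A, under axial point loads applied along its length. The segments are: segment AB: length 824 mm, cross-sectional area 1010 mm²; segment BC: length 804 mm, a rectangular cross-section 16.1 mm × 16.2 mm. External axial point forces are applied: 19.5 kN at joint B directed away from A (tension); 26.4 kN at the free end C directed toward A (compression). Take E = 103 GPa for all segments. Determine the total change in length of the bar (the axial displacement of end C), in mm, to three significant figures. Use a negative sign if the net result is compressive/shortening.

Internal axial forces (sectioning from the free end, tension +): N_BC = -26.4 kN, N_AB = -6.9 kN.
A_BC = 260.8 mm².
δ_AB = -6900·824/(1010·103000) = -0.05465 mm
δ_BC = -26400·804/(260.8·103000) = -0.7901 mm
δ = Σδ_i = -0.8448 mm.

-0.845 mm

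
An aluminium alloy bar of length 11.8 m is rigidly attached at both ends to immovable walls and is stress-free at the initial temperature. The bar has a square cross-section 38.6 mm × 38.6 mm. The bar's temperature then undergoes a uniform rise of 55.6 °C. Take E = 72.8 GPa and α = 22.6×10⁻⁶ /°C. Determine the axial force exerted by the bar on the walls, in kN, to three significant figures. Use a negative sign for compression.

Free thermal expansion αLΔT = 22.6e-6 · 11800 · 55.6 = 14.83 mm.
The walls impose strain ε = −(14.83)/11800 = -1.2566e-03; σ = Eε = 72800 · -1.2566e-03 = -91.48 MPa.
Wall reaction R = σ·A = -91.48·1490 = -136300 N = -136.3 kN.

-136 kN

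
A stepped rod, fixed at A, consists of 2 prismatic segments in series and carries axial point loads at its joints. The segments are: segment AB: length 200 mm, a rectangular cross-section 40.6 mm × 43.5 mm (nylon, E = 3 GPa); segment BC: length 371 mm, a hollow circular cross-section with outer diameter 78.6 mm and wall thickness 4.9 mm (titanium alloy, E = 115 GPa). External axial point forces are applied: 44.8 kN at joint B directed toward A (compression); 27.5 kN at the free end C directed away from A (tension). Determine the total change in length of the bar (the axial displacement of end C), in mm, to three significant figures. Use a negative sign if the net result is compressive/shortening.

Internal axial forces (sectioning from the free end, tension +): N_BC = 27.5 kN, N_AB = -17.3 kN.
A_AB = 1766 mm².
A_BC = 1135 mm².
δ_AB = -17300·200/(1766·3000) = -0.653 mm
δ_BC = 27500·371/(1135·115000) = 0.0782 mm
δ = Σδ_i = -0.5748 mm.

-0.575 mm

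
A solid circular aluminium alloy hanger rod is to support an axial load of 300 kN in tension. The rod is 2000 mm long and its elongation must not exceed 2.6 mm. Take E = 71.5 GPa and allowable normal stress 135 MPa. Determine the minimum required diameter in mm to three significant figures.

Required area A ≥ P/σ_allow = 300000/135 = 2222 mm².
For a solid circular section, d ≥ √(4A/π) = 53.19 mm.
Elongation limit: A ≥ PL/(Eδ_allow) = 300000·2000/(71500·2.6) = 3228 mm² ⇒ d ≥ 64.1 mm.
The elongation limit governs.

64.1 mm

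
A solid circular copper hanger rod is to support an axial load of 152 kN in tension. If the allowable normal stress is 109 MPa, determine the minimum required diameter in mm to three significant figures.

42.1 mm

Required area A ≥ P/σ_allow = 152000/109 = 1394 mm².
For a solid circular section, d ≥ √(4A/π) = 42.14 mm.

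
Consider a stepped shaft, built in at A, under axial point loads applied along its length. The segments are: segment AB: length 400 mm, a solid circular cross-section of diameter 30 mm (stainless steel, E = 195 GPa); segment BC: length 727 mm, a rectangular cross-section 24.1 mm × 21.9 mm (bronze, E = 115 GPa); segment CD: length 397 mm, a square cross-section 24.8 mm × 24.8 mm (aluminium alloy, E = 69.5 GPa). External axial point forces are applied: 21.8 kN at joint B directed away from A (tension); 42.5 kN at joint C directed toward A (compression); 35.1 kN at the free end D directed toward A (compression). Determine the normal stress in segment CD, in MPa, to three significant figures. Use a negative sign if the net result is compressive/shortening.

Internal axial forces (sectioning from the free end, tension +): N_CD = -35.1 kN, N_BC = -77.6 kN, N_AB = -55.8 kN.
A_CD = 615 mm².
σ_CD = N_CD/A_CD = -35100/615 = -57.07 MPa.

-57.1 MPa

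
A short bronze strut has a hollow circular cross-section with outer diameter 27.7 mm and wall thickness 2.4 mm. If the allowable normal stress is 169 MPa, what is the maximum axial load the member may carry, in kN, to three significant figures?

32.2 kN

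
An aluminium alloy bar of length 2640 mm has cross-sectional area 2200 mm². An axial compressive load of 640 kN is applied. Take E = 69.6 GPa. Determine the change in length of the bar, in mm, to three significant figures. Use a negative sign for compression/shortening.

-11.0 mm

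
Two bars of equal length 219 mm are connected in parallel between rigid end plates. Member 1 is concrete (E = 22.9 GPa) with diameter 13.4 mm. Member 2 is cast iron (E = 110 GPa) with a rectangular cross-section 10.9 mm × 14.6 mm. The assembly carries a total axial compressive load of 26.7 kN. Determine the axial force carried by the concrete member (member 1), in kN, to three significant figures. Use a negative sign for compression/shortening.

A_1 = 141 mm².
A_2 = 159.1 mm².
Equal strain + equilibrium ⇒ each member carries load in proportion to AE: A₁E₁ = 3229000 N, A₂E₂ = 17510000 N, ΣAE = 20730000 N.
F₁ = P·A₁E₁/ΣAE = -26700·3229000/20730000 = -4159 N.

-4.16 kN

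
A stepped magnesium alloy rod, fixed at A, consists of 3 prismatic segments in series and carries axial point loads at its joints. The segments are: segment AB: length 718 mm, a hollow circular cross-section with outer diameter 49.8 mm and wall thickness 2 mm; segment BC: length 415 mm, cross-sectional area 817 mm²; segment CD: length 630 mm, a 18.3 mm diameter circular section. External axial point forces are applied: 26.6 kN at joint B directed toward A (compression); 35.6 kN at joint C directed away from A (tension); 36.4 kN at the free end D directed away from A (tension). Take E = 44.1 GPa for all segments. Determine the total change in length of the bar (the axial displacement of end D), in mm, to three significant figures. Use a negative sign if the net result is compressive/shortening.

Internal axial forces (sectioning from the free end, tension +): N_CD = 36.4 kN, N_BC = 72 kN, N_AB = 45.4 kN.
A_AB = 300.3 mm².
A_CD = 263 mm².
δ_AB = 45400·718/(300.3·44100) = 2.461 mm
δ_BC = 72000·415/(817·44100) = 0.8293 mm
δ_CD = 36400·630/(263·44100) = 1.977 mm
δ = Σδ_i = 5.267 mm.

5.27 mm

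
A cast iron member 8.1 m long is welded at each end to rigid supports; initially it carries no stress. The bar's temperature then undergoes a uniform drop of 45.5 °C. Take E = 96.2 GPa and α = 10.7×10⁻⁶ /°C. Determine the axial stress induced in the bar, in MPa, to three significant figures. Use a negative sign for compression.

Free thermal expansion αLΔT = 10.7e-6 · 8100 · -45.5 = -3.943 mm.
The walls impose strain ε = −(-3.943)/8100 = 4.8685e-04; σ = Eε = 96200 · 4.8685e-04 = 46.83 MPa.

46.8 MPa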